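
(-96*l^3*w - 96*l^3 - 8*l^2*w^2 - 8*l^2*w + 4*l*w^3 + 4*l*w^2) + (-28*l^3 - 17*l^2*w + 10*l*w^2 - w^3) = -96*l^3*w - 124*l^3 - 8*l^2*w^2 - 25*l^2*w + 4*l*w^3 + 14*l*w^2 - w^3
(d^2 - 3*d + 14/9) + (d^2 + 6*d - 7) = 2*d^2 + 3*d - 49/9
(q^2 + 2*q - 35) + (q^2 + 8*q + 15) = 2*q^2 + 10*q - 20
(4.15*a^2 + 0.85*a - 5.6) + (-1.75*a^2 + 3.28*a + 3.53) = 2.4*a^2 + 4.13*a - 2.07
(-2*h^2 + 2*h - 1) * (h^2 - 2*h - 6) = -2*h^4 + 6*h^3 + 7*h^2 - 10*h + 6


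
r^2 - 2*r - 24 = (r - 6)*(r + 4)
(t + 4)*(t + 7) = t^2 + 11*t + 28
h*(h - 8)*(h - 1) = h^3 - 9*h^2 + 8*h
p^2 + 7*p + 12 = (p + 3)*(p + 4)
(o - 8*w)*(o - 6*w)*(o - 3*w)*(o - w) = o^4 - 18*o^3*w + 107*o^2*w^2 - 234*o*w^3 + 144*w^4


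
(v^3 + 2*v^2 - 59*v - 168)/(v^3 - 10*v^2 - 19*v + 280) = (v^2 + 10*v + 21)/(v^2 - 2*v - 35)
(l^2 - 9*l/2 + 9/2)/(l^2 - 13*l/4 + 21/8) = 4*(l - 3)/(4*l - 7)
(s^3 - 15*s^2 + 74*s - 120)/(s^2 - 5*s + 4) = (s^2 - 11*s + 30)/(s - 1)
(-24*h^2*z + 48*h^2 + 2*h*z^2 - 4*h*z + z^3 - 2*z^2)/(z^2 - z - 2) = (-24*h^2 + 2*h*z + z^2)/(z + 1)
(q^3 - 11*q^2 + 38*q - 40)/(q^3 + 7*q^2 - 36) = (q^2 - 9*q + 20)/(q^2 + 9*q + 18)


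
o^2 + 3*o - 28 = (o - 4)*(o + 7)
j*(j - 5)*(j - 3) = j^3 - 8*j^2 + 15*j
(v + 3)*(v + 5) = v^2 + 8*v + 15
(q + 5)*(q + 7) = q^2 + 12*q + 35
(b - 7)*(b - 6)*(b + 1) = b^3 - 12*b^2 + 29*b + 42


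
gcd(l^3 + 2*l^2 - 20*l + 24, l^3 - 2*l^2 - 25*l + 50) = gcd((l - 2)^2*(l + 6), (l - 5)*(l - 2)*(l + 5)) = l - 2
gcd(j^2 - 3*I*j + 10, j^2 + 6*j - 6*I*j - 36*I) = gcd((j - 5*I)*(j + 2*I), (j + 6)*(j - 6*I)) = 1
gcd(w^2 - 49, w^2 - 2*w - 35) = w - 7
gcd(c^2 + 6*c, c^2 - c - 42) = c + 6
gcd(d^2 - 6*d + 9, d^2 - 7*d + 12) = d - 3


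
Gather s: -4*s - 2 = -4*s - 2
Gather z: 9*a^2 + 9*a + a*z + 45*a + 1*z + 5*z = 9*a^2 + 54*a + z*(a + 6)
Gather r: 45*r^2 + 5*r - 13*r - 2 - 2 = 45*r^2 - 8*r - 4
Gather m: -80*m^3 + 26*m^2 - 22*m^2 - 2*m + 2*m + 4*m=-80*m^3 + 4*m^2 + 4*m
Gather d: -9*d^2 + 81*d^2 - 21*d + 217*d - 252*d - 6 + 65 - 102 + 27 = 72*d^2 - 56*d - 16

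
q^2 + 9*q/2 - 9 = (q - 3/2)*(q + 6)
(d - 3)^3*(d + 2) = d^4 - 7*d^3 + 9*d^2 + 27*d - 54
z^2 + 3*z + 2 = (z + 1)*(z + 2)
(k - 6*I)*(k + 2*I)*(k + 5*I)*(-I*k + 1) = -I*k^4 + 2*k^3 - 31*I*k^2 + 92*k + 60*I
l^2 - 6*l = l*(l - 6)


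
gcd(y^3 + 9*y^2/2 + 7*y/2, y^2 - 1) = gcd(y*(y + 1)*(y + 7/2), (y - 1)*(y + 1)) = y + 1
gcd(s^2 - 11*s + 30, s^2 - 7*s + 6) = s - 6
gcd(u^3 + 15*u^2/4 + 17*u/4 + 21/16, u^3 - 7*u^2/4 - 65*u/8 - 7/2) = u^2 + 9*u/4 + 7/8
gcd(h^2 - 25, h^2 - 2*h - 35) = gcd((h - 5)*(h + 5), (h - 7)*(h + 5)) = h + 5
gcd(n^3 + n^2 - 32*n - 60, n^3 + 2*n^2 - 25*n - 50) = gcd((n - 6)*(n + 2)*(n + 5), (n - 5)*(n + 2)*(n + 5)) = n^2 + 7*n + 10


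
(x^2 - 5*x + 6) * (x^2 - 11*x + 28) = x^4 - 16*x^3 + 89*x^2 - 206*x + 168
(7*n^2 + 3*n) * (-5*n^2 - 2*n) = -35*n^4 - 29*n^3 - 6*n^2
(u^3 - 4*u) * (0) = 0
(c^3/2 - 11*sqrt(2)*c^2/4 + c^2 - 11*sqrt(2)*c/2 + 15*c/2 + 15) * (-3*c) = -3*c^4/2 - 3*c^3 + 33*sqrt(2)*c^3/4 - 45*c^2/2 + 33*sqrt(2)*c^2/2 - 45*c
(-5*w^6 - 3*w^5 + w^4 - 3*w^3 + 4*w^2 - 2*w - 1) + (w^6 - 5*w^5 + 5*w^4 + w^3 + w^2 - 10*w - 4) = -4*w^6 - 8*w^5 + 6*w^4 - 2*w^3 + 5*w^2 - 12*w - 5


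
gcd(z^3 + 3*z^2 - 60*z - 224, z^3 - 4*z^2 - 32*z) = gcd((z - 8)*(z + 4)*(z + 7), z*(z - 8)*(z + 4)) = z^2 - 4*z - 32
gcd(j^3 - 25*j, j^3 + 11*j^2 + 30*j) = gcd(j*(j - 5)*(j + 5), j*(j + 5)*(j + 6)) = j^2 + 5*j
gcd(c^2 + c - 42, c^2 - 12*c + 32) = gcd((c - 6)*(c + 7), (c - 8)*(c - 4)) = 1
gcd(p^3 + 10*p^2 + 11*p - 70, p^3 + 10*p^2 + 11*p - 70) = p^3 + 10*p^2 + 11*p - 70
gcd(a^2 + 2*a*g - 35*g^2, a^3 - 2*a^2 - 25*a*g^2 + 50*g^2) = a - 5*g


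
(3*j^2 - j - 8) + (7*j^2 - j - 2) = 10*j^2 - 2*j - 10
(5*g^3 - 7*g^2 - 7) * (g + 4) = 5*g^4 + 13*g^3 - 28*g^2 - 7*g - 28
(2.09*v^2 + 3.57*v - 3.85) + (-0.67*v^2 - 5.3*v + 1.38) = 1.42*v^2 - 1.73*v - 2.47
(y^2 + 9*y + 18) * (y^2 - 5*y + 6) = y^4 + 4*y^3 - 21*y^2 - 36*y + 108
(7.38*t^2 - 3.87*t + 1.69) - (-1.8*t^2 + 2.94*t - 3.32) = 9.18*t^2 - 6.81*t + 5.01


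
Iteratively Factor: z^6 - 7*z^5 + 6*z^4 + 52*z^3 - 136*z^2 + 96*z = (z - 2)*(z^5 - 5*z^4 - 4*z^3 + 44*z^2 - 48*z) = (z - 4)*(z - 2)*(z^4 - z^3 - 8*z^2 + 12*z) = (z - 4)*(z - 2)^2*(z^3 + z^2 - 6*z) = (z - 4)*(z - 2)^3*(z^2 + 3*z) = (z - 4)*(z - 2)^3*(z + 3)*(z)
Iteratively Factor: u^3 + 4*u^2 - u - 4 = (u + 1)*(u^2 + 3*u - 4) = (u - 1)*(u + 1)*(u + 4)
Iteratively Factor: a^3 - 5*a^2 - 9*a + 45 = (a - 5)*(a^2 - 9) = (a - 5)*(a + 3)*(a - 3)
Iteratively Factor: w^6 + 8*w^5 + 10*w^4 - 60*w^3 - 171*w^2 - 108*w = (w + 3)*(w^5 + 5*w^4 - 5*w^3 - 45*w^2 - 36*w) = w*(w + 3)*(w^4 + 5*w^3 - 5*w^2 - 45*w - 36) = w*(w + 3)^2*(w^3 + 2*w^2 - 11*w - 12) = w*(w + 3)^2*(w + 4)*(w^2 - 2*w - 3) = w*(w - 3)*(w + 3)^2*(w + 4)*(w + 1)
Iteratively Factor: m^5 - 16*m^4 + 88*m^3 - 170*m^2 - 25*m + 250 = (m - 5)*(m^4 - 11*m^3 + 33*m^2 - 5*m - 50) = (m - 5)^2*(m^3 - 6*m^2 + 3*m + 10) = (m - 5)^3*(m^2 - m - 2) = (m - 5)^3*(m + 1)*(m - 2)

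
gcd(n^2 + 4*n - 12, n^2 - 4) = n - 2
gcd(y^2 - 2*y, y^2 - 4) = y - 2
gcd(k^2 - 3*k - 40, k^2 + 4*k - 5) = k + 5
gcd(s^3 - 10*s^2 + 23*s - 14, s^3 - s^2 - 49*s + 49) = s^2 - 8*s + 7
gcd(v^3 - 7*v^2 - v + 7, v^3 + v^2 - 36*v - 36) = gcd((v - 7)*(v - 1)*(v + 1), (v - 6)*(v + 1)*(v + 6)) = v + 1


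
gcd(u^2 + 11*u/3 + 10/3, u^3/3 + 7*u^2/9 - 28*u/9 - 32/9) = 1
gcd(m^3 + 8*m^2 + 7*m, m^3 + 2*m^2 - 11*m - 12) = m + 1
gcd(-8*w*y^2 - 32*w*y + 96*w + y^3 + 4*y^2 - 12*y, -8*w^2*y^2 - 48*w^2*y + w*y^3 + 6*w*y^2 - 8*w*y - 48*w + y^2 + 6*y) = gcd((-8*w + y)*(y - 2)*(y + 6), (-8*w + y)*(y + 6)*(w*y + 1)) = -8*w*y - 48*w + y^2 + 6*y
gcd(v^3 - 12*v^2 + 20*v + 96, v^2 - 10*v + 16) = v - 8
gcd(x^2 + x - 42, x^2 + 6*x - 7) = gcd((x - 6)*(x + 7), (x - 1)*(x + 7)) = x + 7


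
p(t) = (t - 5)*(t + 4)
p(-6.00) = 22.00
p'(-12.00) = -25.00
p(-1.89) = -14.54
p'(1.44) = 1.88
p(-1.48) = -16.33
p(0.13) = -20.11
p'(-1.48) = -3.96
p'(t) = 2*t - 1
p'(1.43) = 1.86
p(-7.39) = 42.00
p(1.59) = -19.06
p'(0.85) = 0.70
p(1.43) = -19.39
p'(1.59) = 2.18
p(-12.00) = 136.00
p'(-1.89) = -4.78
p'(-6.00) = -13.00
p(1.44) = -19.37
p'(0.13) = -0.74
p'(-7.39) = -15.78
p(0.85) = -20.13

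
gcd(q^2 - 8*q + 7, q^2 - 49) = q - 7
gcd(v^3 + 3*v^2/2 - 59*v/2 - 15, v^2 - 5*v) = v - 5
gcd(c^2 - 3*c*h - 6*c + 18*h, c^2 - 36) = c - 6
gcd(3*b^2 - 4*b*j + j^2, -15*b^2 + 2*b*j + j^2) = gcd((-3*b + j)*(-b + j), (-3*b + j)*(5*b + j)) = 3*b - j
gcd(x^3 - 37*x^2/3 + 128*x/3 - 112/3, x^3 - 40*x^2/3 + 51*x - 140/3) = x^2 - 25*x/3 + 28/3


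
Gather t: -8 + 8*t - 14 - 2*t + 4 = 6*t - 18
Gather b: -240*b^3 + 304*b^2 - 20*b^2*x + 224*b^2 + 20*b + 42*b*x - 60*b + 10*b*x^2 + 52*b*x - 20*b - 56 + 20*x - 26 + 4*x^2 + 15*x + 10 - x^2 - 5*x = -240*b^3 + b^2*(528 - 20*x) + b*(10*x^2 + 94*x - 60) + 3*x^2 + 30*x - 72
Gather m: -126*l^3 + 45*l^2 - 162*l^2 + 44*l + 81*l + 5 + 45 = -126*l^3 - 117*l^2 + 125*l + 50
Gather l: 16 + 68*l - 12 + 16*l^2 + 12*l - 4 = 16*l^2 + 80*l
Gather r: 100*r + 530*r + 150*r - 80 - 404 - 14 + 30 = 780*r - 468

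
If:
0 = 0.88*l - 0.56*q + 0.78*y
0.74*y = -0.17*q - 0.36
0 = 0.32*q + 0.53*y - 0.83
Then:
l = 5.04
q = 5.49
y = -1.75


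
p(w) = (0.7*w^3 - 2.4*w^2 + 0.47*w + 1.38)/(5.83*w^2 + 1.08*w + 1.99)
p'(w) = (-11.66*w - 1.08)*(0.7*w^3 - 2.4*w^2 + 0.47*w + 1.38)/(5.83*w^2 + 1.08*w + 1.99)^2 + (2.1*w^2 - 4.8*w + 0.47)/(5.83*w^2 + 1.08*w + 1.99)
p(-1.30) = -0.46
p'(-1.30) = 0.36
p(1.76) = -0.06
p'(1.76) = -0.00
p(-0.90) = -0.26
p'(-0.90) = 0.70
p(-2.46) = -0.71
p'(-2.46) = 0.15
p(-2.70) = -0.75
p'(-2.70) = 0.14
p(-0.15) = 0.64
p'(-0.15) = 0.85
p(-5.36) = -1.09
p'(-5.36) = 0.12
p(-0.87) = -0.24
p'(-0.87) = 0.74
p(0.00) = 0.69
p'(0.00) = -0.14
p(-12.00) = -1.88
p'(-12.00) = 0.12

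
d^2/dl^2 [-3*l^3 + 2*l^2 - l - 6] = 4 - 18*l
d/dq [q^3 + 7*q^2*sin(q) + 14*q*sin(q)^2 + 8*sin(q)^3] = 7*q^2*cos(q) + 3*q^2 + 14*q*sin(q) + 14*q*sin(2*q) + 24*sin(q)^2*cos(q) + 14*sin(q)^2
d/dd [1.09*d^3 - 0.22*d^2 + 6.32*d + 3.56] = 3.27*d^2 - 0.44*d + 6.32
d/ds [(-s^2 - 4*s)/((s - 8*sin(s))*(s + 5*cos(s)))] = (-s*(s + 4)*(s - 8*sin(s))*(5*sin(s) - 1) - s*(s + 4)*(s + 5*cos(s))*(8*cos(s) - 1) + (-2*s - 4)*(s - 8*sin(s))*(s + 5*cos(s)))/((s - 8*sin(s))^2*(s + 5*cos(s))^2)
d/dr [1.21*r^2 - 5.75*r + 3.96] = 2.42*r - 5.75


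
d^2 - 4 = (d - 2)*(d + 2)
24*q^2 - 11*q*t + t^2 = (-8*q + t)*(-3*q + t)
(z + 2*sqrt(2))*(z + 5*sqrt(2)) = z^2 + 7*sqrt(2)*z + 20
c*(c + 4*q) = c^2 + 4*c*q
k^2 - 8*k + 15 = (k - 5)*(k - 3)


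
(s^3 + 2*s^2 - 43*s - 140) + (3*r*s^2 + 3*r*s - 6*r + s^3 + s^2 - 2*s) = 3*r*s^2 + 3*r*s - 6*r + 2*s^3 + 3*s^2 - 45*s - 140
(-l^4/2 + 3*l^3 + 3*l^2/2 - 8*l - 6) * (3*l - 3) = -3*l^5/2 + 21*l^4/2 - 9*l^3/2 - 57*l^2/2 + 6*l + 18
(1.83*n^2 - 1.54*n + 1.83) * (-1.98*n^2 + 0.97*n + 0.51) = -3.6234*n^4 + 4.8243*n^3 - 4.1839*n^2 + 0.9897*n + 0.9333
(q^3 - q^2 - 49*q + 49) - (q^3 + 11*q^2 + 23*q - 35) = -12*q^2 - 72*q + 84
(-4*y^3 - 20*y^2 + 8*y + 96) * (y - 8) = -4*y^4 + 12*y^3 + 168*y^2 + 32*y - 768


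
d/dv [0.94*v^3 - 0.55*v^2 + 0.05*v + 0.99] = 2.82*v^2 - 1.1*v + 0.05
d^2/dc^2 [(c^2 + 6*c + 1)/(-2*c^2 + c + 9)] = 4*(-13*c^3 - 33*c^2 - 159*c - 23)/(8*c^6 - 12*c^5 - 102*c^4 + 107*c^3 + 459*c^2 - 243*c - 729)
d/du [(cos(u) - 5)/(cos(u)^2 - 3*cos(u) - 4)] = (cos(u)^2 - 10*cos(u) + 19)*sin(u)/((cos(u) - 4)^2*(cos(u) + 1)^2)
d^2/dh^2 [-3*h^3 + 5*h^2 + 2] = 10 - 18*h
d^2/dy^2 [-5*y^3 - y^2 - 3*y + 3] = -30*y - 2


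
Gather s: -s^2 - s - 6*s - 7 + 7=-s^2 - 7*s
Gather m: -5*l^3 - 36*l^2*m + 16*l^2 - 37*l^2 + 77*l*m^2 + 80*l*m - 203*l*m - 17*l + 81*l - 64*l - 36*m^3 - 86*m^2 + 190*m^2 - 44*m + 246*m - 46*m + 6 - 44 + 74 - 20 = -5*l^3 - 21*l^2 - 36*m^3 + m^2*(77*l + 104) + m*(-36*l^2 - 123*l + 156) + 16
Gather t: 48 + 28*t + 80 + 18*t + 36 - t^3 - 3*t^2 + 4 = -t^3 - 3*t^2 + 46*t + 168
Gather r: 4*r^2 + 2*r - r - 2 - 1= 4*r^2 + r - 3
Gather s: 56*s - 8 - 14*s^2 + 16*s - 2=-14*s^2 + 72*s - 10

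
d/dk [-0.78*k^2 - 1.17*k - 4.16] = -1.56*k - 1.17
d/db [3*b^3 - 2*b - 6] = 9*b^2 - 2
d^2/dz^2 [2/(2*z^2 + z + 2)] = 4*(-4*z^2 - 2*z + (4*z + 1)^2 - 4)/(2*z^2 + z + 2)^3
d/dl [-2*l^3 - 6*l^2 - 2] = 6*l*(-l - 2)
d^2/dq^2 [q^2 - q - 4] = 2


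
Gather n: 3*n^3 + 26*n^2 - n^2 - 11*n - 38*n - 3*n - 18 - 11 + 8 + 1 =3*n^3 + 25*n^2 - 52*n - 20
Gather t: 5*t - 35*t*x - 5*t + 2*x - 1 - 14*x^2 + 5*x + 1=-35*t*x - 14*x^2 + 7*x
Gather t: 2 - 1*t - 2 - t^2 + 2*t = -t^2 + t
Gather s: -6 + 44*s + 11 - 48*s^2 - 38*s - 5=-48*s^2 + 6*s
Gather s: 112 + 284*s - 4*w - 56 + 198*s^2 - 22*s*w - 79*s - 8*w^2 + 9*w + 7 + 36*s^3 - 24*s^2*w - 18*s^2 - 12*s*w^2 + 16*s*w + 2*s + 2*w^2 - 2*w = 36*s^3 + s^2*(180 - 24*w) + s*(-12*w^2 - 6*w + 207) - 6*w^2 + 3*w + 63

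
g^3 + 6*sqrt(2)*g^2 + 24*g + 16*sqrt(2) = (g + 2*sqrt(2))^3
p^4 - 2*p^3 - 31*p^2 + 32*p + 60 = (p - 6)*(p - 2)*(p + 1)*(p + 5)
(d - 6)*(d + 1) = d^2 - 5*d - 6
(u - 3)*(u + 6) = u^2 + 3*u - 18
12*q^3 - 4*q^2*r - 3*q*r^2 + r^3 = (-3*q + r)*(-2*q + r)*(2*q + r)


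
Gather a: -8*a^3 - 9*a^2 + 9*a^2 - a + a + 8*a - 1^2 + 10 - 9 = -8*a^3 + 8*a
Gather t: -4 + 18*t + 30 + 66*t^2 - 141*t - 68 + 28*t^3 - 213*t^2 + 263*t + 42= 28*t^3 - 147*t^2 + 140*t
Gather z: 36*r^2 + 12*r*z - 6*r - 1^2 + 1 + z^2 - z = 36*r^2 - 6*r + z^2 + z*(12*r - 1)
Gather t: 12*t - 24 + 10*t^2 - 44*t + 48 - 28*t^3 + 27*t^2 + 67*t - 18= -28*t^3 + 37*t^2 + 35*t + 6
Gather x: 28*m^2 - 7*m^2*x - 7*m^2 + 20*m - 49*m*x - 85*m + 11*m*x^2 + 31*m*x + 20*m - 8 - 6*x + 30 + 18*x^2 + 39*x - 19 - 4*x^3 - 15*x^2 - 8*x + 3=21*m^2 - 45*m - 4*x^3 + x^2*(11*m + 3) + x*(-7*m^2 - 18*m + 25) + 6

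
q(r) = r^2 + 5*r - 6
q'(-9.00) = -13.00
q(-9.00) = 30.00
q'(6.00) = 17.00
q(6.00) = 60.00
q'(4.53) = 14.06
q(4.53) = 37.17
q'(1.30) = 7.60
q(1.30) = 2.19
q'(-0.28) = 4.44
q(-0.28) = -7.32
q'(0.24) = 5.48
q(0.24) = -4.74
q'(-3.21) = -1.42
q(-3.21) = -11.75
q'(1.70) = 8.40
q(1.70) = 5.39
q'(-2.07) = 0.86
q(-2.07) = -12.07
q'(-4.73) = -4.46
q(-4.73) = -7.28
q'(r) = 2*r + 5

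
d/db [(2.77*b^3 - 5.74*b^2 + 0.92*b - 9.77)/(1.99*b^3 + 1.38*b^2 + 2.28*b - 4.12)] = (15.2452*b^4 + 8.9696*b^3 + 9.73289999999999*b^2 + 74.2628*b + 18.4852)/(3.9601*b^6 + 5.4924*b^5 + 10.9788*b^4 - 10.1048*b^3 - 6.1728*b^2 - 18.7872*b + 16.9744)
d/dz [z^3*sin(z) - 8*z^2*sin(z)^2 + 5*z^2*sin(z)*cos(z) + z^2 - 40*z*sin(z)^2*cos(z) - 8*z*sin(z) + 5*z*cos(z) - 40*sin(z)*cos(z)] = z^3*cos(z) + 3*z^2*sin(z) - 8*z^2*sin(2*z) + 5*z^2*cos(2*z) + 5*z*sin(z) + 5*z*sin(2*z) - 30*z*sin(3*z) - 8*z*cos(z) + 8*z*cos(2*z) - 6*z - 8*sin(z) - 5*cos(z) - 40*cos(2*z) + 10*cos(3*z)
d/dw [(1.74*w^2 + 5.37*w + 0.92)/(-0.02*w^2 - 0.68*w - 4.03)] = (-1.0758*w^2 - 13.9876*w - 21.0155)/(0.0004*w^4 + 0.0272*w^3 + 0.6236*w^2 + 5.4808*w + 16.2409)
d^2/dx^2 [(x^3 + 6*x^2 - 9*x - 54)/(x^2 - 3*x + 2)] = 16*(2*x^3 - 27*x^2 + 69*x - 51)/(x^6 - 9*x^5 + 33*x^4 - 63*x^3 + 66*x^2 - 36*x + 8)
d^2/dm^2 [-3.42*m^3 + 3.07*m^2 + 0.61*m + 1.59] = 6.14 - 20.52*m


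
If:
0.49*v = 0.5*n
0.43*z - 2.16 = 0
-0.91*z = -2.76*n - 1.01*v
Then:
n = 1.21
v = 1.23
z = 5.02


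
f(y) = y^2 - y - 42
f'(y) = 2*y - 1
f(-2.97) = -30.21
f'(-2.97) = -6.94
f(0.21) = -42.17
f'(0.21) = -0.58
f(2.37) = -38.75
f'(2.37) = 3.74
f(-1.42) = -38.56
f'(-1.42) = -3.84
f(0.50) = -42.25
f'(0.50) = 0.00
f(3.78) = -31.49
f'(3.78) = 6.56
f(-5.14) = -10.44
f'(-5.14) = -11.28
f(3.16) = -35.17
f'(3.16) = 5.32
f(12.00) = 90.00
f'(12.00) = 23.00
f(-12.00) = 114.00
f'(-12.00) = -25.00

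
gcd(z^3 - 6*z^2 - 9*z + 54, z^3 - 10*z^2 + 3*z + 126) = z^2 - 3*z - 18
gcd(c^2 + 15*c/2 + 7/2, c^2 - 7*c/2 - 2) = c + 1/2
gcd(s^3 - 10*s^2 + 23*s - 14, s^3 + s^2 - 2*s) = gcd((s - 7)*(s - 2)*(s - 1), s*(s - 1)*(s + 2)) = s - 1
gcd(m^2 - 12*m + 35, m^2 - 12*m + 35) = m^2 - 12*m + 35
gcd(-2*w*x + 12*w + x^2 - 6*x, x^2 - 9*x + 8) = 1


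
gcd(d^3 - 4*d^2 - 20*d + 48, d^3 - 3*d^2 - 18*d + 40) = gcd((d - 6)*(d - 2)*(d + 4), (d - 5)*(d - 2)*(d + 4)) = d^2 + 2*d - 8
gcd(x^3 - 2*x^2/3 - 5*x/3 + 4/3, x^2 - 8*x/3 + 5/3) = x - 1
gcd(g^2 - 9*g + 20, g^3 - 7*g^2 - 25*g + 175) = g - 5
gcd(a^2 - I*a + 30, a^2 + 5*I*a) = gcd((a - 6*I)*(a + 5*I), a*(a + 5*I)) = a + 5*I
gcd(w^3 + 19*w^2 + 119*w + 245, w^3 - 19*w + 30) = w + 5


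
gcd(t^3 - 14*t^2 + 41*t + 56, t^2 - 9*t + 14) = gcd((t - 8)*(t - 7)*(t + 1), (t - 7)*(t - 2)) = t - 7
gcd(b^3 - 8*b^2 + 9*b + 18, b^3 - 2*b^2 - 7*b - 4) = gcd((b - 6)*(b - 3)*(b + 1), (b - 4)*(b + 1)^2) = b + 1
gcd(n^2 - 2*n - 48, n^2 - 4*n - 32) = n - 8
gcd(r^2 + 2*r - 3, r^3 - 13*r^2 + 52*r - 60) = 1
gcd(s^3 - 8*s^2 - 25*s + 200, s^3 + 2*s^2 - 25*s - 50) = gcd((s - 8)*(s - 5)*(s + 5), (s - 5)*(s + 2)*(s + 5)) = s^2 - 25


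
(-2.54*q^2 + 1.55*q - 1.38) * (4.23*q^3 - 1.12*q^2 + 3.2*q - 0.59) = -10.7442*q^5 + 9.4013*q^4 - 15.7014*q^3 + 8.0042*q^2 - 5.3305*q + 0.8142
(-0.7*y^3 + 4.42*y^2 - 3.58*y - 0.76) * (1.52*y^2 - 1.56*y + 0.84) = -1.064*y^5 + 7.8104*y^4 - 12.9248*y^3 + 8.1424*y^2 - 1.8216*y - 0.6384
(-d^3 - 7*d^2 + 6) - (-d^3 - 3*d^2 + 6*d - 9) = -4*d^2 - 6*d + 15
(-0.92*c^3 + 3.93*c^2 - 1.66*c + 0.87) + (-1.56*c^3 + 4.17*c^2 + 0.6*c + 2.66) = -2.48*c^3 + 8.1*c^2 - 1.06*c + 3.53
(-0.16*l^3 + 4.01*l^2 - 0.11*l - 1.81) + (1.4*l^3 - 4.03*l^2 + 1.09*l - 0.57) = 1.24*l^3 - 0.0200000000000005*l^2 + 0.98*l - 2.38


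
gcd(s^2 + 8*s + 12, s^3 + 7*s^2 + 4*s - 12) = s^2 + 8*s + 12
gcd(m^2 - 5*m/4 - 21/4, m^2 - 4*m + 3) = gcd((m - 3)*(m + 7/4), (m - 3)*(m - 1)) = m - 3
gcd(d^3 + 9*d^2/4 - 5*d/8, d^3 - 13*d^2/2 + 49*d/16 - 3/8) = d - 1/4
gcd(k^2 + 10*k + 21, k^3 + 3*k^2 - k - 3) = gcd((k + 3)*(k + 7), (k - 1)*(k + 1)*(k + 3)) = k + 3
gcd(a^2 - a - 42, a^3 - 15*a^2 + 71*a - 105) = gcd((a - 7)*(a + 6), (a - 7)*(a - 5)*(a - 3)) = a - 7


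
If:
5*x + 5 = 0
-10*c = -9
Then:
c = 9/10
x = -1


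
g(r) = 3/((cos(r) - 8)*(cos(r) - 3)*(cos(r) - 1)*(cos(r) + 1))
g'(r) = 3*sin(r)/((cos(r) - 8)*(cos(r) - 3)*(cos(r) - 1)*(cos(r) + 1)^2) + 3*sin(r)/((cos(r) - 8)*(cos(r) - 3)*(cos(r) - 1)^2*(cos(r) + 1)) + 3*sin(r)/((cos(r) - 8)*(cos(r) - 3)^2*(cos(r) - 1)*(cos(r) + 1)) + 3*sin(r)/((cos(r) - 8)^2*(cos(r) - 3)*(cos(r) - 1)*(cos(r) + 1))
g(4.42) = -0.12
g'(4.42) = 0.02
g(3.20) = -24.47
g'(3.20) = 836.46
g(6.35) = -48.00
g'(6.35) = 1436.83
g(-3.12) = -178.78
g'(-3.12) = 16555.06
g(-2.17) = -0.14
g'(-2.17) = 0.15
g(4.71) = -0.12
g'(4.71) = -0.06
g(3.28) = -4.39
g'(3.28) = 62.86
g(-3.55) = -0.54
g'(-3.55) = -2.44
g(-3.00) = -4.20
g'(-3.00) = 58.71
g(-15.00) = -0.22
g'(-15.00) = 0.45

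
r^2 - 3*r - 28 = (r - 7)*(r + 4)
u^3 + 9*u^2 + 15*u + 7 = (u + 1)^2*(u + 7)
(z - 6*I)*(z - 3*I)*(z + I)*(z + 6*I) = z^4 - 2*I*z^3 + 39*z^2 - 72*I*z + 108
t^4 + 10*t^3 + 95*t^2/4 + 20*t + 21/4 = (t + 1/2)*(t + 1)*(t + 3/2)*(t + 7)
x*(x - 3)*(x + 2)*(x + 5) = x^4 + 4*x^3 - 11*x^2 - 30*x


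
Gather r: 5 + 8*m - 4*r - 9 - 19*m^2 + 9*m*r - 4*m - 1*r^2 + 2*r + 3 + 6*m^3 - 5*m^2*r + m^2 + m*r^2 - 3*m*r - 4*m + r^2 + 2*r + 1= 6*m^3 - 18*m^2 + m*r^2 + r*(-5*m^2 + 6*m)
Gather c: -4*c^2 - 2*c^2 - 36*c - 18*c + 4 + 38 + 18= -6*c^2 - 54*c + 60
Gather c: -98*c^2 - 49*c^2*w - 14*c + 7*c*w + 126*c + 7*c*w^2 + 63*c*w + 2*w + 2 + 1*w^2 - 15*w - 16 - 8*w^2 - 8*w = c^2*(-49*w - 98) + c*(7*w^2 + 70*w + 112) - 7*w^2 - 21*w - 14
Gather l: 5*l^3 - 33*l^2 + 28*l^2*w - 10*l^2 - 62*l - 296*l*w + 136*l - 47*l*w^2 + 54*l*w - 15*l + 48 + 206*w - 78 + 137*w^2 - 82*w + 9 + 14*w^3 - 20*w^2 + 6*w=5*l^3 + l^2*(28*w - 43) + l*(-47*w^2 - 242*w + 59) + 14*w^3 + 117*w^2 + 130*w - 21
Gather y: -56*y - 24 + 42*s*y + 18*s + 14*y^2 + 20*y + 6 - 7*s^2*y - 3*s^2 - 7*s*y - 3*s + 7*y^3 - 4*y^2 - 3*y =-3*s^2 + 15*s + 7*y^3 + 10*y^2 + y*(-7*s^2 + 35*s - 39) - 18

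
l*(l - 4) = l^2 - 4*l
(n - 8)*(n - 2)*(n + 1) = n^3 - 9*n^2 + 6*n + 16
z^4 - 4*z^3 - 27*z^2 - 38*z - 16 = (z - 8)*(z + 1)^2*(z + 2)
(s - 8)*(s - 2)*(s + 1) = s^3 - 9*s^2 + 6*s + 16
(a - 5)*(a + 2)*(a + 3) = a^3 - 19*a - 30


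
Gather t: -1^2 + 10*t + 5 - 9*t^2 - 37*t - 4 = -9*t^2 - 27*t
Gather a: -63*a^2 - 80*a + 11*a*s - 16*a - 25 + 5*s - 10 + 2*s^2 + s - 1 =-63*a^2 + a*(11*s - 96) + 2*s^2 + 6*s - 36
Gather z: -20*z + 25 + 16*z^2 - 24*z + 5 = 16*z^2 - 44*z + 30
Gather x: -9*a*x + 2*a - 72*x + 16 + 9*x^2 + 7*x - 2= 2*a + 9*x^2 + x*(-9*a - 65) + 14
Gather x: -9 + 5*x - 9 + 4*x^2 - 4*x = 4*x^2 + x - 18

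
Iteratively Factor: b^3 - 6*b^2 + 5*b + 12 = (b - 4)*(b^2 - 2*b - 3) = (b - 4)*(b - 3)*(b + 1)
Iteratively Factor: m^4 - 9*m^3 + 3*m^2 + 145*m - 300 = (m - 3)*(m^3 - 6*m^2 - 15*m + 100) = (m - 5)*(m - 3)*(m^2 - m - 20) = (m - 5)^2*(m - 3)*(m + 4)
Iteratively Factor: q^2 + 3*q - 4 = (q - 1)*(q + 4)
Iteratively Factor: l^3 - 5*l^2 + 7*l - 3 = (l - 1)*(l^2 - 4*l + 3) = (l - 1)^2*(l - 3)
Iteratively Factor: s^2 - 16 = (s - 4)*(s + 4)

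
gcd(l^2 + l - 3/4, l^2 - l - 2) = 1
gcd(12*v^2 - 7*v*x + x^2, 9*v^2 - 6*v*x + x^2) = -3*v + x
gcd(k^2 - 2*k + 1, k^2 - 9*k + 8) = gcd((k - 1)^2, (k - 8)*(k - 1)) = k - 1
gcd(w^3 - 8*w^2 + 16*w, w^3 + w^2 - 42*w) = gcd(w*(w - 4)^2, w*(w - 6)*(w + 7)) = w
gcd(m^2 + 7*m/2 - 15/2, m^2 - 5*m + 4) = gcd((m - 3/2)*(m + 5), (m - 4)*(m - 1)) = 1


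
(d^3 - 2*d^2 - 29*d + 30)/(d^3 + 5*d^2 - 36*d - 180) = (d - 1)/(d + 6)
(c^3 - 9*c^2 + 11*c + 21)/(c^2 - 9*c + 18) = (c^2 - 6*c - 7)/(c - 6)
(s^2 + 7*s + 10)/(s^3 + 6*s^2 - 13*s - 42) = (s + 5)/(s^2 + 4*s - 21)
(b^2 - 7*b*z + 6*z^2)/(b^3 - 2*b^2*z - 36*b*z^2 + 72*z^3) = (-b + z)/(-b^2 - 4*b*z + 12*z^2)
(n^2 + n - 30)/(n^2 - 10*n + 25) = (n + 6)/(n - 5)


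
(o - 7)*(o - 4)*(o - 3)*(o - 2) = o^4 - 16*o^3 + 89*o^2 - 206*o + 168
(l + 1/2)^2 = l^2 + l + 1/4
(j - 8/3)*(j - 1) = j^2 - 11*j/3 + 8/3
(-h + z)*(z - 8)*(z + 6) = -h*z^2 + 2*h*z + 48*h + z^3 - 2*z^2 - 48*z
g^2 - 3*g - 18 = (g - 6)*(g + 3)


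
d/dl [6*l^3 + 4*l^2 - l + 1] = 18*l^2 + 8*l - 1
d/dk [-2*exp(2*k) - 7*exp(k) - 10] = (-4*exp(k) - 7)*exp(k)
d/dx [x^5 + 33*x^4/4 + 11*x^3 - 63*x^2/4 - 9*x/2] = 5*x^4 + 33*x^3 + 33*x^2 - 63*x/2 - 9/2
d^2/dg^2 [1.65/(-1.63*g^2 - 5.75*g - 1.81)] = (8.76777*g^2 + 30.92925*g - 1.65*(3.26*g + 5.75)*(6.52*g + 11.5) + 9.73599)/(1.63*g^2 + 5.75*g + 1.81)^3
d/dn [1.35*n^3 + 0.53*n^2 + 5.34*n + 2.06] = 4.05*n^2 + 1.06*n + 5.34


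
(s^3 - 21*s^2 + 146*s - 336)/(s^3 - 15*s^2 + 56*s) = (s - 6)/s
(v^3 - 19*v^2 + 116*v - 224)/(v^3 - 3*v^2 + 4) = (v^3 - 19*v^2 + 116*v - 224)/(v^3 - 3*v^2 + 4)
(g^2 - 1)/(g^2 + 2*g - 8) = (g^2 - 1)/(g^2 + 2*g - 8)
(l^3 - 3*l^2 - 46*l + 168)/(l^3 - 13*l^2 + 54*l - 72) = (l + 7)/(l - 3)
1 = 1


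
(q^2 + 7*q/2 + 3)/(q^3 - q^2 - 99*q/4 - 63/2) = 2*(q + 2)/(2*q^2 - 5*q - 42)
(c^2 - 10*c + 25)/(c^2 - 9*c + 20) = (c - 5)/(c - 4)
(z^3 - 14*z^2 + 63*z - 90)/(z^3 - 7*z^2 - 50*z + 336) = (z^2 - 8*z + 15)/(z^2 - z - 56)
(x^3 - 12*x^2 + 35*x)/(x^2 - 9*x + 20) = x*(x - 7)/(x - 4)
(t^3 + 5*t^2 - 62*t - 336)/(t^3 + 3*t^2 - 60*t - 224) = (t + 6)/(t + 4)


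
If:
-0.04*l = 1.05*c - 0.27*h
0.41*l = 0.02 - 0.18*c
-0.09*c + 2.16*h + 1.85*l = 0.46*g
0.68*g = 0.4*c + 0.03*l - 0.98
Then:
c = -0.11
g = -1.50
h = -0.41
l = 0.10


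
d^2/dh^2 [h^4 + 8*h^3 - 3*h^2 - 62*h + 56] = 12*h^2 + 48*h - 6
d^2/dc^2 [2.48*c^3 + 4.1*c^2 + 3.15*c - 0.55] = 14.88*c + 8.2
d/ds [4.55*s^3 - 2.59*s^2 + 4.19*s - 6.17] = 13.65*s^2 - 5.18*s + 4.19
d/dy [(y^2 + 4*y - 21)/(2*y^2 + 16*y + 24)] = (2*y^2 + 33*y + 108)/(y^4 + 16*y^3 + 88*y^2 + 192*y + 144)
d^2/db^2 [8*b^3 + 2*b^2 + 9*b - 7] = 48*b + 4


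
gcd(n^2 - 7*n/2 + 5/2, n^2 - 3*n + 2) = n - 1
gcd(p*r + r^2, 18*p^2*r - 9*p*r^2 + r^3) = r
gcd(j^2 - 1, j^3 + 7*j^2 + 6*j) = j + 1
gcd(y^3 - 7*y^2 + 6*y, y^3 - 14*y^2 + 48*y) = y^2 - 6*y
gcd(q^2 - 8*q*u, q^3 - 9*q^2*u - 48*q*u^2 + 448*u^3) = q - 8*u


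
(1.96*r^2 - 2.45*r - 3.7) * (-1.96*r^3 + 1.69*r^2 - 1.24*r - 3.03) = -3.8416*r^5 + 8.1144*r^4 + 0.6811*r^3 - 9.1538*r^2 + 12.0115*r + 11.211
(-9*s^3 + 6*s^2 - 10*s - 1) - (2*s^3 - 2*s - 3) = -11*s^3 + 6*s^2 - 8*s + 2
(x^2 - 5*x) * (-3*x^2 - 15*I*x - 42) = -3*x^4 + 15*x^3 - 15*I*x^3 - 42*x^2 + 75*I*x^2 + 210*x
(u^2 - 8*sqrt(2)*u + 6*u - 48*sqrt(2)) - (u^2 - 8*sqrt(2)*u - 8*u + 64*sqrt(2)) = 14*u - 112*sqrt(2)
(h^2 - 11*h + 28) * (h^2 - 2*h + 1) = h^4 - 13*h^3 + 51*h^2 - 67*h + 28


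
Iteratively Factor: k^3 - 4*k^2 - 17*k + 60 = (k - 3)*(k^2 - k - 20) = (k - 3)*(k + 4)*(k - 5)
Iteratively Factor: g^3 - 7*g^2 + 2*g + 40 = (g - 5)*(g^2 - 2*g - 8) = (g - 5)*(g - 4)*(g + 2)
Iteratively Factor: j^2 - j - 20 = (j - 5)*(j + 4)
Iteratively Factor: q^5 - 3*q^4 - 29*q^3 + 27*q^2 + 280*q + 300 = (q + 3)*(q^4 - 6*q^3 - 11*q^2 + 60*q + 100) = (q + 2)*(q + 3)*(q^3 - 8*q^2 + 5*q + 50) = (q - 5)*(q + 2)*(q + 3)*(q^2 - 3*q - 10) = (q - 5)^2*(q + 2)*(q + 3)*(q + 2)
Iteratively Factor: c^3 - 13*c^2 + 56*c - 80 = (c - 5)*(c^2 - 8*c + 16) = (c - 5)*(c - 4)*(c - 4)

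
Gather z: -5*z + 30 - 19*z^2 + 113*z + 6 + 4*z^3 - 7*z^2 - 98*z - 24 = 4*z^3 - 26*z^2 + 10*z + 12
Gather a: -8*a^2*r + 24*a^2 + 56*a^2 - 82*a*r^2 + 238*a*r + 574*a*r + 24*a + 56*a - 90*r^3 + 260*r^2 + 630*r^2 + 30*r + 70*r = a^2*(80 - 8*r) + a*(-82*r^2 + 812*r + 80) - 90*r^3 + 890*r^2 + 100*r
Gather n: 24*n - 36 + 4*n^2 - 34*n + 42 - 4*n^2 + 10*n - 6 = 0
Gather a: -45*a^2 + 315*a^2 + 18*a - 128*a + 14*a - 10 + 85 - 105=270*a^2 - 96*a - 30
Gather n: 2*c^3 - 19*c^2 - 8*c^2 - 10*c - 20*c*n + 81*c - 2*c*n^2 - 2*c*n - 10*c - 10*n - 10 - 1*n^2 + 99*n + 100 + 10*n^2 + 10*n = 2*c^3 - 27*c^2 + 61*c + n^2*(9 - 2*c) + n*(99 - 22*c) + 90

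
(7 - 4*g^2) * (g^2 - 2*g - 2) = -4*g^4 + 8*g^3 + 15*g^2 - 14*g - 14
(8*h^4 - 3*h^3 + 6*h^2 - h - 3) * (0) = 0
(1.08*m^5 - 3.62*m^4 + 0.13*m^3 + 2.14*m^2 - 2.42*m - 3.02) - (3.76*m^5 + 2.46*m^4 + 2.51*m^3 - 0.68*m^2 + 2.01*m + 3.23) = -2.68*m^5 - 6.08*m^4 - 2.38*m^3 + 2.82*m^2 - 4.43*m - 6.25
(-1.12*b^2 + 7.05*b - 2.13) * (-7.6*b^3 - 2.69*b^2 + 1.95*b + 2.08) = 8.512*b^5 - 50.5672*b^4 - 4.9605*b^3 + 17.1476*b^2 + 10.5105*b - 4.4304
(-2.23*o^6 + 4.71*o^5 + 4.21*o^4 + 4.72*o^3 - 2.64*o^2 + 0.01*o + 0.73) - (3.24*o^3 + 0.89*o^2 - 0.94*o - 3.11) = -2.23*o^6 + 4.71*o^5 + 4.21*o^4 + 1.48*o^3 - 3.53*o^2 + 0.95*o + 3.84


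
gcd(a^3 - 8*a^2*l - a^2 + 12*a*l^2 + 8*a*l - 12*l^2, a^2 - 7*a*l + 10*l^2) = a - 2*l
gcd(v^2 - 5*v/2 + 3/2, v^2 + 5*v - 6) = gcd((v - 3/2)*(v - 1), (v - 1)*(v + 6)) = v - 1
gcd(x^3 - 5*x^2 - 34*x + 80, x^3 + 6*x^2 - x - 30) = x^2 + 3*x - 10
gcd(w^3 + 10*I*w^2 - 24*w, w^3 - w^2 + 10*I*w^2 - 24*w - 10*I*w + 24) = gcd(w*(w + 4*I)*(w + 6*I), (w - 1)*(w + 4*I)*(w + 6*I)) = w^2 + 10*I*w - 24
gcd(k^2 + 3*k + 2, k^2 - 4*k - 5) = k + 1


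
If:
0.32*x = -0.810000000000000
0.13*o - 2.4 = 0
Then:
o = 18.46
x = -2.53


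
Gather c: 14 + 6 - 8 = 12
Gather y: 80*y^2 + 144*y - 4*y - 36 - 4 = 80*y^2 + 140*y - 40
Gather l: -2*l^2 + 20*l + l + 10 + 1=-2*l^2 + 21*l + 11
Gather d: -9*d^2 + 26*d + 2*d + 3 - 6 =-9*d^2 + 28*d - 3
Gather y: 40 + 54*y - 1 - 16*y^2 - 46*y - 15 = -16*y^2 + 8*y + 24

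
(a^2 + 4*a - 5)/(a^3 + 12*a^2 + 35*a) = (a - 1)/(a*(a + 7))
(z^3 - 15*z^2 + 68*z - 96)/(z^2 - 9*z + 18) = (z^2 - 12*z + 32)/(z - 6)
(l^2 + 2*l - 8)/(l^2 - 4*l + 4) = (l + 4)/(l - 2)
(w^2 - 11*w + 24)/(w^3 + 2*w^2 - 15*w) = (w - 8)/(w*(w + 5))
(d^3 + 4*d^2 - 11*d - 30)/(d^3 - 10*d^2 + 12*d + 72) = (d^2 + 2*d - 15)/(d^2 - 12*d + 36)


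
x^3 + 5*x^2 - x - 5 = (x - 1)*(x + 1)*(x + 5)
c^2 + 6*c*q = c*(c + 6*q)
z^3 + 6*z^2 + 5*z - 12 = (z - 1)*(z + 3)*(z + 4)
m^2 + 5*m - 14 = (m - 2)*(m + 7)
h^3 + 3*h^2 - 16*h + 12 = (h - 2)*(h - 1)*(h + 6)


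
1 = 1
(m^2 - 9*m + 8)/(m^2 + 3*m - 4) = (m - 8)/(m + 4)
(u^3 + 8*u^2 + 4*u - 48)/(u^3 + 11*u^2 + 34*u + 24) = (u - 2)/(u + 1)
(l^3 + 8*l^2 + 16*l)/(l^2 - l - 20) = l*(l + 4)/(l - 5)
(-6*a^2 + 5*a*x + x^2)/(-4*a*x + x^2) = (6*a^2 - 5*a*x - x^2)/(x*(4*a - x))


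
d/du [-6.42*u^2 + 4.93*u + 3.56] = 4.93 - 12.84*u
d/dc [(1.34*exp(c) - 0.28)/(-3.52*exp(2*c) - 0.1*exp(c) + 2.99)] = (4.7168*exp(2*c) - 1.9712*exp(c) + 3.9786)*exp(c)/(12.3904*exp(4*c) + 0.704*exp(3*c) - 21.0396*exp(2*c) - 0.598*exp(c) + 8.9401)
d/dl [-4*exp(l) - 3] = -4*exp(l)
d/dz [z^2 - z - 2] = 2*z - 1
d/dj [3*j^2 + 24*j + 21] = 6*j + 24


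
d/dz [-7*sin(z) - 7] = -7*cos(z)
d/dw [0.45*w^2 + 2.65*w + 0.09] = 0.9*w + 2.65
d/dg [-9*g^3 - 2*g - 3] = -27*g^2 - 2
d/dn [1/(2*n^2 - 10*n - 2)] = (5/2 - n)/(-n^2 + 5*n + 1)^2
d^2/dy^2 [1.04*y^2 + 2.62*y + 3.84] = 2.08000000000000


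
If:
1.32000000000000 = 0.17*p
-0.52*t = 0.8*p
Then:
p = 7.76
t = -11.95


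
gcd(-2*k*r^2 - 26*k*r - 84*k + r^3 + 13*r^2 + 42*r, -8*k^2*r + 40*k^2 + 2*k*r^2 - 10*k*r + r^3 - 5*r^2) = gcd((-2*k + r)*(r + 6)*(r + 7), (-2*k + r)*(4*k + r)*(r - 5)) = -2*k + r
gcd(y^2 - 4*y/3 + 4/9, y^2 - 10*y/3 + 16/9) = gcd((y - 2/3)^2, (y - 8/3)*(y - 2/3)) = y - 2/3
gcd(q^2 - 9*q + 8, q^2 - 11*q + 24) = q - 8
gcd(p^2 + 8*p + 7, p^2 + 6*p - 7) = p + 7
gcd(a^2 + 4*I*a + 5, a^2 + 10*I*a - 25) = a + 5*I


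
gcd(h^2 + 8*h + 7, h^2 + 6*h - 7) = h + 7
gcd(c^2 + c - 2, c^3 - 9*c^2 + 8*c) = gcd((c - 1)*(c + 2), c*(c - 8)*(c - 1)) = c - 1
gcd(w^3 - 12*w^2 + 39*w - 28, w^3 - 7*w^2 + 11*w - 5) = w - 1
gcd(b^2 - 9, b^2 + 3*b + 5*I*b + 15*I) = b + 3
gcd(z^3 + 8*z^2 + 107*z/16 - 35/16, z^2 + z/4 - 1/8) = z - 1/4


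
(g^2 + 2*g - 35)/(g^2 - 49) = (g - 5)/(g - 7)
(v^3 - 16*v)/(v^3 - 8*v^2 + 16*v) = (v + 4)/(v - 4)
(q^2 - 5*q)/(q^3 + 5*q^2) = (q - 5)/(q*(q + 5))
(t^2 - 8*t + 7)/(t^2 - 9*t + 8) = (t - 7)/(t - 8)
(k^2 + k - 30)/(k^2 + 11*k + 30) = (k - 5)/(k + 5)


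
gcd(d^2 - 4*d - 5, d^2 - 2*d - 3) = d + 1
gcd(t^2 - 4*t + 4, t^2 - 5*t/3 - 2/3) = t - 2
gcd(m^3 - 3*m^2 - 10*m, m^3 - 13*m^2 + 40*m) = m^2 - 5*m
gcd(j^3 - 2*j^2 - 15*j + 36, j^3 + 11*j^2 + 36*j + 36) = 1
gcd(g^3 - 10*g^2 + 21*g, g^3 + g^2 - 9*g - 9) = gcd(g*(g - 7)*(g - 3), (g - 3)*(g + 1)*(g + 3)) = g - 3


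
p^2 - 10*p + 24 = (p - 6)*(p - 4)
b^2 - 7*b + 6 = (b - 6)*(b - 1)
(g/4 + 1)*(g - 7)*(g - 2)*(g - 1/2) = g^4/4 - 11*g^3/8 - 39*g^2/8 + 67*g/4 - 7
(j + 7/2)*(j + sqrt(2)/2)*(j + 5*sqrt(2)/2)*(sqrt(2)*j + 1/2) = sqrt(2)*j^4 + 7*sqrt(2)*j^3/2 + 13*j^3/2 + 4*sqrt(2)*j^2 + 91*j^2/4 + 5*j/4 + 14*sqrt(2)*j + 35/8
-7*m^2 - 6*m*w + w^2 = (-7*m + w)*(m + w)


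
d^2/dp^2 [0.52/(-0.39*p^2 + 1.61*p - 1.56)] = (0.158184*p^2 - 0.653016*p - 0.52*(0.78*p - 1.61)*(1.56*p - 3.22) + 0.632736)/(0.39*p^2 - 1.61*p + 1.56)^3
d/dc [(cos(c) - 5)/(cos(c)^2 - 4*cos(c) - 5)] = sin(c)/(cos(c) + 1)^2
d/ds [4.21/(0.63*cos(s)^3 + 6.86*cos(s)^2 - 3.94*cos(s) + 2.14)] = (7.9569*cos(s)^2 + 57.7612*cos(s) - 16.5874)*sin(s)/(0.63*cos(s)^3 + 6.86*cos(s)^2 - 3.94*cos(s) + 2.14)^2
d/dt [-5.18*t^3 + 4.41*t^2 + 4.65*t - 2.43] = -15.54*t^2 + 8.82*t + 4.65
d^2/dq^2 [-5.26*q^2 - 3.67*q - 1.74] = -10.5200000000000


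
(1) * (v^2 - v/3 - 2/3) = v^2 - v/3 - 2/3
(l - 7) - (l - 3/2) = -11/2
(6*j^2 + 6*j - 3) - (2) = 6*j^2 + 6*j - 5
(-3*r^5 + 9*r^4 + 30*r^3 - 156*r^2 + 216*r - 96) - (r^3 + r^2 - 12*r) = -3*r^5 + 9*r^4 + 29*r^3 - 157*r^2 + 228*r - 96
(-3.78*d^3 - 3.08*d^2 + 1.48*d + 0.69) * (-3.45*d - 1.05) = 13.041*d^4 + 14.595*d^3 - 1.872*d^2 - 3.9345*d - 0.7245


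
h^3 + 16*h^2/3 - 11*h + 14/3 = (h - 1)*(h - 2/3)*(h + 7)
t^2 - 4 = (t - 2)*(t + 2)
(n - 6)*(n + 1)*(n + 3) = n^3 - 2*n^2 - 21*n - 18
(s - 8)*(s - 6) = s^2 - 14*s + 48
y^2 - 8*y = y*(y - 8)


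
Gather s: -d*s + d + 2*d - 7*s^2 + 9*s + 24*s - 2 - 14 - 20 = 3*d - 7*s^2 + s*(33 - d) - 36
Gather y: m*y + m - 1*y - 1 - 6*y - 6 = m + y*(m - 7) - 7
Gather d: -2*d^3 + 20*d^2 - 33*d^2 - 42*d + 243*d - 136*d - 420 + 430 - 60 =-2*d^3 - 13*d^2 + 65*d - 50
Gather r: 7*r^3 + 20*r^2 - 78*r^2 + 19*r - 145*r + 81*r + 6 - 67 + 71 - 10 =7*r^3 - 58*r^2 - 45*r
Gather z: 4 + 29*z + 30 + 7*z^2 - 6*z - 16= 7*z^2 + 23*z + 18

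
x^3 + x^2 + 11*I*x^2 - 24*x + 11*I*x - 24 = (x + 1)*(x + 3*I)*(x + 8*I)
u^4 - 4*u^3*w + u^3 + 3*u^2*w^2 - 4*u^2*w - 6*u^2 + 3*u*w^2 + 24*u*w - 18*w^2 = (u - 2)*(u + 3)*(u - 3*w)*(u - w)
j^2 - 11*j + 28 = (j - 7)*(j - 4)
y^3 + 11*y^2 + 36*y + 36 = (y + 2)*(y + 3)*(y + 6)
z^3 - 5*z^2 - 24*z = z*(z - 8)*(z + 3)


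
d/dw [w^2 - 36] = 2*w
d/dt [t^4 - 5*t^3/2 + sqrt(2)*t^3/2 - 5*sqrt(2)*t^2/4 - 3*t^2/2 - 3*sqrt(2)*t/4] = 4*t^3 - 15*t^2/2 + 3*sqrt(2)*t^2/2 - 5*sqrt(2)*t/2 - 3*t - 3*sqrt(2)/4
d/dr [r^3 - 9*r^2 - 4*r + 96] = 3*r^2 - 18*r - 4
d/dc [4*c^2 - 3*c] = 8*c - 3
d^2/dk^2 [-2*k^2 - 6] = -4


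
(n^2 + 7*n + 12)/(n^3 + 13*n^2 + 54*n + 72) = 1/(n + 6)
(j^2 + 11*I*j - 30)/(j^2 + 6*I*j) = (j + 5*I)/j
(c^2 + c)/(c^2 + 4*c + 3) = c/(c + 3)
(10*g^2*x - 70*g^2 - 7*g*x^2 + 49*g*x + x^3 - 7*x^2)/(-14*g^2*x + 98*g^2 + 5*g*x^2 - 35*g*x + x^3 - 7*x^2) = (-5*g + x)/(7*g + x)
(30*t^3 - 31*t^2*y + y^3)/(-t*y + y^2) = -30*t^2/y + t + y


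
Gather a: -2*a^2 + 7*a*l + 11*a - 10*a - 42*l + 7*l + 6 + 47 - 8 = -2*a^2 + a*(7*l + 1) - 35*l + 45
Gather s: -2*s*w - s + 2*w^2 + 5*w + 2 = s*(-2*w - 1) + 2*w^2 + 5*w + 2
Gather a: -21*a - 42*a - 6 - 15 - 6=-63*a - 27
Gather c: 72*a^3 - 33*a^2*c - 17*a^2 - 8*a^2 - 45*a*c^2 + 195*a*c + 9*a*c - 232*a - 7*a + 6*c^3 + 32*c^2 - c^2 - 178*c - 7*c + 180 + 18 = 72*a^3 - 25*a^2 - 239*a + 6*c^3 + c^2*(31 - 45*a) + c*(-33*a^2 + 204*a - 185) + 198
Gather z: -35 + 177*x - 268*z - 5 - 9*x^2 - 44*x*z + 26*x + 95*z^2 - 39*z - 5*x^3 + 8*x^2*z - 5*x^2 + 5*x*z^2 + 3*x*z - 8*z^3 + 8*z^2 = -5*x^3 - 14*x^2 + 203*x - 8*z^3 + z^2*(5*x + 103) + z*(8*x^2 - 41*x - 307) - 40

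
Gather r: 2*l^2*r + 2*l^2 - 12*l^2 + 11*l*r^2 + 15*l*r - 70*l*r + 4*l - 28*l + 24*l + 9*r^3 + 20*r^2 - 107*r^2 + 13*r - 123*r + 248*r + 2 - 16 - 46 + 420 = -10*l^2 + 9*r^3 + r^2*(11*l - 87) + r*(2*l^2 - 55*l + 138) + 360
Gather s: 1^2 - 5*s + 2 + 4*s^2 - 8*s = 4*s^2 - 13*s + 3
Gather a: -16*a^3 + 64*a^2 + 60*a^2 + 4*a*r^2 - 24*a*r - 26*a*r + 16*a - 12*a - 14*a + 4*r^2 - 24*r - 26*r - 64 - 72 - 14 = -16*a^3 + 124*a^2 + a*(4*r^2 - 50*r - 10) + 4*r^2 - 50*r - 150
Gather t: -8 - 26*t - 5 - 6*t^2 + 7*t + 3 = -6*t^2 - 19*t - 10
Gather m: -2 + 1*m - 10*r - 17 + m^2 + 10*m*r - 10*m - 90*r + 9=m^2 + m*(10*r - 9) - 100*r - 10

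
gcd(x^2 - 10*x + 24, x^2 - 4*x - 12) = x - 6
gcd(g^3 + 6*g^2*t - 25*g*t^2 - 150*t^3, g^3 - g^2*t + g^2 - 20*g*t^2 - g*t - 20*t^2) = -g + 5*t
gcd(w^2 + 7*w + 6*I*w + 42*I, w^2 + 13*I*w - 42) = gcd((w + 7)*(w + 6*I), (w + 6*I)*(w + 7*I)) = w + 6*I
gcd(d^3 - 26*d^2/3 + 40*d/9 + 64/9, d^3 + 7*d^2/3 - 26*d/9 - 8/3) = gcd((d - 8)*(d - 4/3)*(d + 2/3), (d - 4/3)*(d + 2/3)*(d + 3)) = d^2 - 2*d/3 - 8/9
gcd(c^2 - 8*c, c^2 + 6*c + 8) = 1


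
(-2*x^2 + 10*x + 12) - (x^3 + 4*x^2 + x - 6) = -x^3 - 6*x^2 + 9*x + 18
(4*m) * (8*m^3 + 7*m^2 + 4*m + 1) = 32*m^4 + 28*m^3 + 16*m^2 + 4*m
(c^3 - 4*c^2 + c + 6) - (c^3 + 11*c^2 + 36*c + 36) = -15*c^2 - 35*c - 30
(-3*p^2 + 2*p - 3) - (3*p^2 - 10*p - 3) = -6*p^2 + 12*p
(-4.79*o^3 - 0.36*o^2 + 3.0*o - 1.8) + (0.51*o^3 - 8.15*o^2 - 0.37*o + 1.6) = -4.28*o^3 - 8.51*o^2 + 2.63*o - 0.2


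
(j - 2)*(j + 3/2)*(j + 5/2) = j^3 + 2*j^2 - 17*j/4 - 15/2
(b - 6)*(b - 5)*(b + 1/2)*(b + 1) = b^4 - 19*b^3/2 + 14*b^2 + 79*b/2 + 15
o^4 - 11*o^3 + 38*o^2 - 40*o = o*(o - 5)*(o - 4)*(o - 2)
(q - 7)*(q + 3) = q^2 - 4*q - 21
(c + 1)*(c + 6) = c^2 + 7*c + 6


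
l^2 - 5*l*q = l*(l - 5*q)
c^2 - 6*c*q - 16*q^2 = (c - 8*q)*(c + 2*q)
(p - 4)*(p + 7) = p^2 + 3*p - 28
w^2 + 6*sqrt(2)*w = w*(w + 6*sqrt(2))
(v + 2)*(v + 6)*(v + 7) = v^3 + 15*v^2 + 68*v + 84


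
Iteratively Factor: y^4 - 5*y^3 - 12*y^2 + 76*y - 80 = (y + 4)*(y^3 - 9*y^2 + 24*y - 20) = (y - 2)*(y + 4)*(y^2 - 7*y + 10) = (y - 2)^2*(y + 4)*(y - 5)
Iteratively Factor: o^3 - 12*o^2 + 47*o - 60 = (o - 4)*(o^2 - 8*o + 15) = (o - 4)*(o - 3)*(o - 5)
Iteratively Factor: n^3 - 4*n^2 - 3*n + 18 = (n - 3)*(n^2 - n - 6) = (n - 3)*(n + 2)*(n - 3)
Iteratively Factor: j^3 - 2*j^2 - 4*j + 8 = (j - 2)*(j^2 - 4) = (j - 2)^2*(j + 2)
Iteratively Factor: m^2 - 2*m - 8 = (m + 2)*(m - 4)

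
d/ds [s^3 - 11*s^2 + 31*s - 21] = 3*s^2 - 22*s + 31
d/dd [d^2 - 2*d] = 2*d - 2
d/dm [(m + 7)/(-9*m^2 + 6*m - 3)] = (m^2 + 14*m - 5)/(9*m^4 - 12*m^3 + 10*m^2 - 4*m + 1)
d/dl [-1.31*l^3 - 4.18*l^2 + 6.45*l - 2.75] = -3.93*l^2 - 8.36*l + 6.45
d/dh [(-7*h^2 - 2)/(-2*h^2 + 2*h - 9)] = 2*(-7*h^2 + 59*h + 2)/(4*h^4 - 8*h^3 + 40*h^2 - 36*h + 81)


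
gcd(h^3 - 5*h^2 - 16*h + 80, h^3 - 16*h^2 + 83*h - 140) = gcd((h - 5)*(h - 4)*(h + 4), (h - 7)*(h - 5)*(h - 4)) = h^2 - 9*h + 20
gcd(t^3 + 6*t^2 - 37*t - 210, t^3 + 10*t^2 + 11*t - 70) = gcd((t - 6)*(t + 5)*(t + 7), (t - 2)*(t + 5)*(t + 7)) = t^2 + 12*t + 35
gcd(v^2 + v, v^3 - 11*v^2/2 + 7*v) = v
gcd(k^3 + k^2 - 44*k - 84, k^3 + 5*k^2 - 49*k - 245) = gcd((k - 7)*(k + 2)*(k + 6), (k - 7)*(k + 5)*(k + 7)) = k - 7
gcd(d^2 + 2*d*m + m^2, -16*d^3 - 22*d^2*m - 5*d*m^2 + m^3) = d + m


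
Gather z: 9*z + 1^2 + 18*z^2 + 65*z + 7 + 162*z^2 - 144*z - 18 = 180*z^2 - 70*z - 10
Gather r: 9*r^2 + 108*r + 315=9*r^2 + 108*r + 315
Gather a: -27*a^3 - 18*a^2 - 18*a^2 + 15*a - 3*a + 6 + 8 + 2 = -27*a^3 - 36*a^2 + 12*a + 16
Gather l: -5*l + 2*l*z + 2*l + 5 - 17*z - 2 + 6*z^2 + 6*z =l*(2*z - 3) + 6*z^2 - 11*z + 3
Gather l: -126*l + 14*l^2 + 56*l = 14*l^2 - 70*l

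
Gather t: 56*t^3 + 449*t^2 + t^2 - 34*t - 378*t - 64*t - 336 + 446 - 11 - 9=56*t^3 + 450*t^2 - 476*t + 90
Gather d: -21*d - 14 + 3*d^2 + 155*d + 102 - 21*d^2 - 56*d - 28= -18*d^2 + 78*d + 60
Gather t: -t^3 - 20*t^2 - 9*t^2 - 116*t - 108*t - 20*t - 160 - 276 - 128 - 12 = -t^3 - 29*t^2 - 244*t - 576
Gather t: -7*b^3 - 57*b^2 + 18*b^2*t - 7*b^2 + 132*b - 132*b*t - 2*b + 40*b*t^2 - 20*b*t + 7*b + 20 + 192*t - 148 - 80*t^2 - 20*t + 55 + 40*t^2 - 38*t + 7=-7*b^3 - 64*b^2 + 137*b + t^2*(40*b - 40) + t*(18*b^2 - 152*b + 134) - 66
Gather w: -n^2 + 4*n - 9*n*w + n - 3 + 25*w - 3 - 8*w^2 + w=-n^2 + 5*n - 8*w^2 + w*(26 - 9*n) - 6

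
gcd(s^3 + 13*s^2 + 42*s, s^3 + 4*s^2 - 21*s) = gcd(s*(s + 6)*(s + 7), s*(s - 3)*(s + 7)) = s^2 + 7*s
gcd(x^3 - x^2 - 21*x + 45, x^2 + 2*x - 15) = x^2 + 2*x - 15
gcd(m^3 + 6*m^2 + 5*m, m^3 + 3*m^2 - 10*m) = m^2 + 5*m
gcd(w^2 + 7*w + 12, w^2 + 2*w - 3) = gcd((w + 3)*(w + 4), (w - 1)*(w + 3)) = w + 3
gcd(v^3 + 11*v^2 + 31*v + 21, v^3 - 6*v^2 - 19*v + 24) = v + 3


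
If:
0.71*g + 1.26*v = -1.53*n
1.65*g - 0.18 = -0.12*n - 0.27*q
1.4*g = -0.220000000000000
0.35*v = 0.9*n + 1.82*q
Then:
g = -0.16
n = -5.68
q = 4.15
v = 6.98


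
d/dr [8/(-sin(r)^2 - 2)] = 32*sin(2*r)/(5 - cos(2*r))^2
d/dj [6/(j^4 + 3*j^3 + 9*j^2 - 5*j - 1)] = 6*(-4*j^3 - 9*j^2 - 18*j + 5)/(j^4 + 3*j^3 + 9*j^2 - 5*j - 1)^2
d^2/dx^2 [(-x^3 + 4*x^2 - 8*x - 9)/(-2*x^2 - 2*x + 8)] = (17*x^3 - 33*x^2 + 171*x + 13)/(x^6 + 3*x^5 - 9*x^4 - 23*x^3 + 36*x^2 + 48*x - 64)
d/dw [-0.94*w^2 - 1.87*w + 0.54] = -1.88*w - 1.87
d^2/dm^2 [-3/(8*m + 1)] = -384/(8*m + 1)^3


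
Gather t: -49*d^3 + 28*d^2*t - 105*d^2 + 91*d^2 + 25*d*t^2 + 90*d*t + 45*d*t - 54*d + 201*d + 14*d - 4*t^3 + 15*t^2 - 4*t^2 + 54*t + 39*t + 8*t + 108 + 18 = -49*d^3 - 14*d^2 + 161*d - 4*t^3 + t^2*(25*d + 11) + t*(28*d^2 + 135*d + 101) + 126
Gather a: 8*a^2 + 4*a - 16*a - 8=8*a^2 - 12*a - 8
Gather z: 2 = 2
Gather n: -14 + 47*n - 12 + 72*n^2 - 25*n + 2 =72*n^2 + 22*n - 24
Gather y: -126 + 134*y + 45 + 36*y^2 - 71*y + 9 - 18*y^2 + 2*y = 18*y^2 + 65*y - 72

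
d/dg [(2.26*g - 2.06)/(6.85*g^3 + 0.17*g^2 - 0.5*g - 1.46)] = (-30.962*g^3 + 41.9488*g^2 + 0.7004*g - 4.3296)/(46.9225*g^6 + 2.329*g^5 - 6.8211*g^4 - 20.172*g^3 - 0.2464*g^2 + 1.46*g + 2.1316)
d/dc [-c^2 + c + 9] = 1 - 2*c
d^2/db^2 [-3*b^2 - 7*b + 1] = -6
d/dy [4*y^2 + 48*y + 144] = 8*y + 48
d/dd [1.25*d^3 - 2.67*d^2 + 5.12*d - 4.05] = 3.75*d^2 - 5.34*d + 5.12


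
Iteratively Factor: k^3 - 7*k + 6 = (k - 2)*(k^2 + 2*k - 3) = (k - 2)*(k - 1)*(k + 3)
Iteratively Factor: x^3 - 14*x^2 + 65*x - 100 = (x - 5)*(x^2 - 9*x + 20) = (x - 5)^2*(x - 4)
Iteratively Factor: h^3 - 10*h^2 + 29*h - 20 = (h - 5)*(h^2 - 5*h + 4) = (h - 5)*(h - 1)*(h - 4)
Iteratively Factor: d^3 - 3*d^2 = (d)*(d^2 - 3*d) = d^2*(d - 3)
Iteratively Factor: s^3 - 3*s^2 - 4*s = (s + 1)*(s^2 - 4*s) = (s - 4)*(s + 1)*(s)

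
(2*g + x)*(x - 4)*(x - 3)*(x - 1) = 2*g*x^3 - 16*g*x^2 + 38*g*x - 24*g + x^4 - 8*x^3 + 19*x^2 - 12*x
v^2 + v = v*(v + 1)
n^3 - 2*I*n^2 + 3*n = n*(n - 3*I)*(n + I)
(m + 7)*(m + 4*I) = m^2 + 7*m + 4*I*m + 28*I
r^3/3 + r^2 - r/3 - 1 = (r/3 + 1)*(r - 1)*(r + 1)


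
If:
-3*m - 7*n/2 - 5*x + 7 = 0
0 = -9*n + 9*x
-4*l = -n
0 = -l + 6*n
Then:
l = 0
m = 7/3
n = 0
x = 0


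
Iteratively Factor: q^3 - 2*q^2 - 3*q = (q + 1)*(q^2 - 3*q) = q*(q + 1)*(q - 3)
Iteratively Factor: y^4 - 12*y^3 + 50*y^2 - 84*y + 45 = (y - 3)*(y^3 - 9*y^2 + 23*y - 15) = (y - 3)*(y - 1)*(y^2 - 8*y + 15) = (y - 3)^2*(y - 1)*(y - 5)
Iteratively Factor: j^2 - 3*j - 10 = (j + 2)*(j - 5)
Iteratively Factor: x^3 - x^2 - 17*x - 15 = (x - 5)*(x^2 + 4*x + 3) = (x - 5)*(x + 3)*(x + 1)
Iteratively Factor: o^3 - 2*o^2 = (o - 2)*(o^2) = o*(o - 2)*(o)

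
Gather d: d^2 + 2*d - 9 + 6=d^2 + 2*d - 3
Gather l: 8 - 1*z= 8 - z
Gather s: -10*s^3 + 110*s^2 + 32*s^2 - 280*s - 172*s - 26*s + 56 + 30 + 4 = -10*s^3 + 142*s^2 - 478*s + 90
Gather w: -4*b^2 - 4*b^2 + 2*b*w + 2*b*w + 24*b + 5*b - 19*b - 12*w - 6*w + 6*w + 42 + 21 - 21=-8*b^2 + 10*b + w*(4*b - 12) + 42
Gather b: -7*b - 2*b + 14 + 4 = 18 - 9*b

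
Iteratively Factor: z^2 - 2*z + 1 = (z - 1)*(z - 1)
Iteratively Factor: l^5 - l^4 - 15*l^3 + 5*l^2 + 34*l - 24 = (l + 3)*(l^4 - 4*l^3 - 3*l^2 + 14*l - 8) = (l + 2)*(l + 3)*(l^3 - 6*l^2 + 9*l - 4) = (l - 4)*(l + 2)*(l + 3)*(l^2 - 2*l + 1) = (l - 4)*(l - 1)*(l + 2)*(l + 3)*(l - 1)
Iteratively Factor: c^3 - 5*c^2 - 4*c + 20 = (c - 5)*(c^2 - 4) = (c - 5)*(c + 2)*(c - 2)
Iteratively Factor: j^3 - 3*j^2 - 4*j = (j + 1)*(j^2 - 4*j) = j*(j + 1)*(j - 4)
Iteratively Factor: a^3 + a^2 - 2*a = (a + 2)*(a^2 - a) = (a - 1)*(a + 2)*(a)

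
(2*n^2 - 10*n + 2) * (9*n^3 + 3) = 18*n^5 - 90*n^4 + 18*n^3 + 6*n^2 - 30*n + 6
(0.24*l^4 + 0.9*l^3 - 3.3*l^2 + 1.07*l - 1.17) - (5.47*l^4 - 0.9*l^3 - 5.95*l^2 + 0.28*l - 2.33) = -5.23*l^4 + 1.8*l^3 + 2.65*l^2 + 0.79*l + 1.16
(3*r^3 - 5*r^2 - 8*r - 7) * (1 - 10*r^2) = -30*r^5 + 50*r^4 + 83*r^3 + 65*r^2 - 8*r - 7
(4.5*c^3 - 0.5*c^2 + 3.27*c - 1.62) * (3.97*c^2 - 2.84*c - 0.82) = 17.865*c^5 - 14.765*c^4 + 10.7119*c^3 - 15.3082*c^2 + 1.9194*c + 1.3284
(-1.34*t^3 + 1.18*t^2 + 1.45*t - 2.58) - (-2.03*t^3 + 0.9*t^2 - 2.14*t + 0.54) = 0.69*t^3 + 0.28*t^2 + 3.59*t - 3.12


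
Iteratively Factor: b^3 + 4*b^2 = (b)*(b^2 + 4*b) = b^2*(b + 4)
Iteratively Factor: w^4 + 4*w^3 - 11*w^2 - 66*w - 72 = (w + 2)*(w^3 + 2*w^2 - 15*w - 36) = (w + 2)*(w + 3)*(w^2 - w - 12) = (w + 2)*(w + 3)^2*(w - 4)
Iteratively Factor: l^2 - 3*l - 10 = (l + 2)*(l - 5)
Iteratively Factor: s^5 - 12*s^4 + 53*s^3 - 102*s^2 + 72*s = (s)*(s^4 - 12*s^3 + 53*s^2 - 102*s + 72) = s*(s - 4)*(s^3 - 8*s^2 + 21*s - 18) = s*(s - 4)*(s - 3)*(s^2 - 5*s + 6) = s*(s - 4)*(s - 3)^2*(s - 2)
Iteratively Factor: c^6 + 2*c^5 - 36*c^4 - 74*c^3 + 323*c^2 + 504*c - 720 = (c + 3)*(c^5 - c^4 - 33*c^3 + 25*c^2 + 248*c - 240) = (c + 3)*(c + 4)*(c^4 - 5*c^3 - 13*c^2 + 77*c - 60) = (c - 5)*(c + 3)*(c + 4)*(c^3 - 13*c + 12) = (c - 5)*(c - 1)*(c + 3)*(c + 4)*(c^2 + c - 12) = (c - 5)*(c - 1)*(c + 3)*(c + 4)^2*(c - 3)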